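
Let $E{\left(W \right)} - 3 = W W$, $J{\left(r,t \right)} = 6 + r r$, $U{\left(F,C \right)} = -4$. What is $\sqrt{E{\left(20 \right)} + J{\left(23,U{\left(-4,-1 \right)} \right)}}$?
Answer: $\sqrt{938} \approx 30.627$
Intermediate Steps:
$J{\left(r,t \right)} = 6 + r^{2}$
$E{\left(W \right)} = 3 + W^{2}$ ($E{\left(W \right)} = 3 + W W = 3 + W^{2}$)
$\sqrt{E{\left(20 \right)} + J{\left(23,U{\left(-4,-1 \right)} \right)}} = \sqrt{\left(3 + 20^{2}\right) + \left(6 + 23^{2}\right)} = \sqrt{\left(3 + 400\right) + \left(6 + 529\right)} = \sqrt{403 + 535} = \sqrt{938}$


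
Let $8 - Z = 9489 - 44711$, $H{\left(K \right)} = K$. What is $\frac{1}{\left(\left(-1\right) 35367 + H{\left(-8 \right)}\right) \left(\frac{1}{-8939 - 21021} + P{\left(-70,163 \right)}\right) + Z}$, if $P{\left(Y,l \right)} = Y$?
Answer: $\frac{5992}{15048795235} \approx 3.9817 \cdot 10^{-7}$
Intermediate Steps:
$Z = 35230$ ($Z = 8 - \left(9489 - 44711\right) = 8 - -35222 = 8 + 35222 = 35230$)
$\frac{1}{\left(\left(-1\right) 35367 + H{\left(-8 \right)}\right) \left(\frac{1}{-8939 - 21021} + P{\left(-70,163 \right)}\right) + Z} = \frac{1}{\left(\left(-1\right) 35367 - 8\right) \left(\frac{1}{-8939 - 21021} - 70\right) + 35230} = \frac{1}{\left(-35367 - 8\right) \left(\frac{1}{-8939 - 21021} - 70\right) + 35230} = \frac{1}{- 35375 \left(\frac{1}{-8939 - 21021} - 70\right) + 35230} = \frac{1}{- 35375 \left(\frac{1}{-29960} - 70\right) + 35230} = \frac{1}{- 35375 \left(- \frac{1}{29960} - 70\right) + 35230} = \frac{1}{\left(-35375\right) \left(- \frac{2097201}{29960}\right) + 35230} = \frac{1}{\frac{14837697075}{5992} + 35230} = \frac{1}{\frac{15048795235}{5992}} = \frac{5992}{15048795235}$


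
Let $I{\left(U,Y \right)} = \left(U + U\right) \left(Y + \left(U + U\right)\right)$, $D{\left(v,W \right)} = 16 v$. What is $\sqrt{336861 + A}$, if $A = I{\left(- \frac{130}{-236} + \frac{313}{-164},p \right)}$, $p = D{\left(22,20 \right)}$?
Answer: $\frac{\sqrt{7862451345141}}{4838} \approx 579.58$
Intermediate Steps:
$p = 352$ ($p = 16 \cdot 22 = 352$)
$I{\left(U,Y \right)} = 2 U \left(Y + 2 U\right)$
$A = - \frac{22199414943}{23406244}$ ($A = 2 \left(- \frac{130}{-236} + \frac{313}{-164}\right) \left(352 + 2 \left(- \frac{130}{-236} + \frac{313}{-164}\right)\right) = 2 \left(\left(-130\right) \left(- \frac{1}{236}\right) + 313 \left(- \frac{1}{164}\right)\right) \left(352 + 2 \left(\left(-130\right) \left(- \frac{1}{236}\right) + 313 \left(- \frac{1}{164}\right)\right)\right) = 2 \left(\frac{65}{118} - \frac{313}{164}\right) \left(352 + 2 \left(\frac{65}{118} - \frac{313}{164}\right)\right) = 2 \left(- \frac{13137}{9676}\right) \left(352 + 2 \left(- \frac{13137}{9676}\right)\right) = 2 \left(- \frac{13137}{9676}\right) \left(352 - \frac{13137}{4838}\right) = 2 \left(- \frac{13137}{9676}\right) \frac{1689839}{4838} = - \frac{22199414943}{23406244} \approx -948.44$)
$\sqrt{336861 + A} = \sqrt{336861 - \frac{22199414943}{23406244}} = \sqrt{\frac{7862451345141}{23406244}} = \frac{\sqrt{7862451345141}}{4838}$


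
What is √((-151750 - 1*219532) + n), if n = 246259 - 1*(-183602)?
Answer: √58579 ≈ 242.03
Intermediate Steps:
n = 429861 (n = 246259 + 183602 = 429861)
√((-151750 - 1*219532) + n) = √((-151750 - 1*219532) + 429861) = √((-151750 - 219532) + 429861) = √(-371282 + 429861) = √58579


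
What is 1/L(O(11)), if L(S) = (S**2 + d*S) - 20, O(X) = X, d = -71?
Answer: -1/680 ≈ -0.0014706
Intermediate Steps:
L(S) = -20 + S**2 - 71*S (L(S) = (S**2 - 71*S) - 20 = -20 + S**2 - 71*S)
1/L(O(11)) = 1/(-20 + 11**2 - 71*11) = 1/(-20 + 121 - 781) = 1/(-680) = -1/680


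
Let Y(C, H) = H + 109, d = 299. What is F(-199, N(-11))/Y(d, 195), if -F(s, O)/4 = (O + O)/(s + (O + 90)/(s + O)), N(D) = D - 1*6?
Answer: -1836/818083 ≈ -0.0022443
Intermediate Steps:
Y(C, H) = 109 + H
N(D) = -6 + D (N(D) = D - 6 = -6 + D)
F(s, O) = -8*O/(s + (90 + O)/(O + s)) (F(s, O) = -4*(O + O)/(s + (O + 90)/(s + O)) = -4*2*O/(s + (90 + O)/(O + s)) = -8*O/(s + (90 + O)/(O + s)))
F(-199, N(-11))/Y(d, 195) = (-8*(-6 - 11)*((-6 - 11) - 199)/(90 + (-6 - 11) + (-199)² + (-6 - 11)*(-199)))/(109 + 195) = -8*(-17)*(-17 - 199)/(90 - 17 + 39601 - 17*(-199))/304 = -8*(-17)*(-216)/(90 - 17 + 39601 + 3383)*(1/304) = -8*(-17)*(-216)/43057*(1/304) = -8*(-17)*1/43057*(-216)*(1/304) = -29376/43057*1/304 = -1836/818083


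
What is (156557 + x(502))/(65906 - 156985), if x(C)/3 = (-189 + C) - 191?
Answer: -156923/91079 ≈ -1.7229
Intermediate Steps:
x(C) = -1140 + 3*C (x(C) = 3*((-189 + C) - 191) = 3*(-380 + C) = -1140 + 3*C)
(156557 + x(502))/(65906 - 156985) = (156557 + (-1140 + 3*502))/(65906 - 156985) = (156557 + (-1140 + 1506))/(-91079) = (156557 + 366)*(-1/91079) = 156923*(-1/91079) = -156923/91079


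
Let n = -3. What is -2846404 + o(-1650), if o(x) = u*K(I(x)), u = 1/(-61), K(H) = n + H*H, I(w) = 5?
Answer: -173630666/61 ≈ -2.8464e+6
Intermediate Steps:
K(H) = -3 + H² (K(H) = -3 + H*H = -3 + H²)
u = -1/61 ≈ -0.016393
o(x) = -22/61 (o(x) = -(-3 + 5²)/61 = -(-3 + 25)/61 = -1/61*22 = -22/61)
-2846404 + o(-1650) = -2846404 - 22/61 = -173630666/61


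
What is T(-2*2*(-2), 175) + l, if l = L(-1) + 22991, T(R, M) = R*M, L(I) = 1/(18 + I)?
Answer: 414648/17 ≈ 24391.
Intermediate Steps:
T(R, M) = M*R
l = 390848/17 (l = 1/(18 - 1) + 22991 = 1/17 + 22991 = 390848/17 ≈ 22991.)
T(-2*2*(-2), 175) + l = 175*(-2*2*(-2)) + 390848/17 = 175*(-4*(-2)) + 390848/17 = 175*8 + 390848/17 = 1400 + 390848/17 = 414648/17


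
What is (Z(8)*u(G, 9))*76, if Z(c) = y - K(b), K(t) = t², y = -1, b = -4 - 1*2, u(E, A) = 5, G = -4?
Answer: -14060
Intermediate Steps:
b = -6 (b = -4 - 2 = -6)
Z(c) = -37 (Z(c) = -1 - 1*(-6)² = -1 - 1*36 = -1 - 36 = -37)
(Z(8)*u(G, 9))*76 = -37*5*76 = -185*76 = -14060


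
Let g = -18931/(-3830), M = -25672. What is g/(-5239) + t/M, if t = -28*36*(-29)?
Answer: -73379611559/64389772330 ≈ -1.1396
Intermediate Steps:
g = 18931/3830 (g = -18931*(-1/3830) = 18931/3830 ≈ 4.9428)
t = 29232 (t = -1008*(-29) = 29232)
g/(-5239) + t/M = (18931/3830)/(-5239) + 29232/(-25672) = (18931/3830)*(-1/5239) + 29232*(-1/25672) = -18931/20065370 - 3654/3209 = -73379611559/64389772330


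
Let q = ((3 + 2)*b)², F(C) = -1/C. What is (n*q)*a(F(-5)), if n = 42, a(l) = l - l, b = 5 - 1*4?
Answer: 0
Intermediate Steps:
b = 1 (b = 5 - 4 = 1)
a(l) = 0
q = 25 (q = ((3 + 2)*1)² = (5*1)² = 5² = 25)
(n*q)*a(F(-5)) = (42*25)*0 = 1050*0 = 0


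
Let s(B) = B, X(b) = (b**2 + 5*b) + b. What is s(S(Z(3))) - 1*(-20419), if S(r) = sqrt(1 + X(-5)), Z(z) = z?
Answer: 20419 + 2*I ≈ 20419.0 + 2.0*I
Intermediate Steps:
X(b) = b**2 + 6*b
S(r) = 2*I (S(r) = sqrt(1 - 5*(6 - 5)) = sqrt(1 - 5*1) = sqrt(1 - 5) = sqrt(-4) = 2*I)
s(S(Z(3))) - 1*(-20419) = 2*I - 1*(-20419) = 2*I + 20419 = 20419 + 2*I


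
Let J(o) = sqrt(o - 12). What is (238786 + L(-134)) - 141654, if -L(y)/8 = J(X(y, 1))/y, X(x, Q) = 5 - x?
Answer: 97132 + 4*sqrt(127)/67 ≈ 97133.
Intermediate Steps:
J(o) = sqrt(-12 + o)
L(y) = -8*sqrt(-7 - y)/y (L(y) = -8*sqrt(-12 + (5 - y))/y = -8*sqrt(-7 - y)/y)
(238786 + L(-134)) - 141654 = (238786 - 8*sqrt(-7 - 1*(-134))/(-134)) - 141654 = (238786 - 8*(-1/134)*sqrt(-7 + 134)) - 141654 = (238786 - 8*(-1/134)*sqrt(127)) - 141654 = (238786 + 4*sqrt(127)/67) - 141654 = 97132 + 4*sqrt(127)/67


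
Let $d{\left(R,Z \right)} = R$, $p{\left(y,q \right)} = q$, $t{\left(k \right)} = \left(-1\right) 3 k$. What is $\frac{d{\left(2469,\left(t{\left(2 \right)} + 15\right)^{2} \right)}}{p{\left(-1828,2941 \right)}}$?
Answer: $\frac{2469}{2941} \approx 0.83951$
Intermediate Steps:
$t{\left(k \right)} = - 3 k$
$\frac{d{\left(2469,\left(t{\left(2 \right)} + 15\right)^{2} \right)}}{p{\left(-1828,2941 \right)}} = \frac{2469}{2941}$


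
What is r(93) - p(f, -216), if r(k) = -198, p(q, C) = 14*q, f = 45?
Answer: -828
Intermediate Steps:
r(93) - p(f, -216) = -198 - 14*45 = -198 - 1*630 = -198 - 630 = -828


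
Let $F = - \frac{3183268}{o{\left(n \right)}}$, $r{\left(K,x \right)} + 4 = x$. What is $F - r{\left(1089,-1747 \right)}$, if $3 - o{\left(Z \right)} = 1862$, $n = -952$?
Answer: $\frac{585307}{169} \approx 3463.4$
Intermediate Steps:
$o{\left(Z \right)} = -1859$ ($o{\left(Z \right)} = 3 - 1862 = -1859$)
$r{\left(K,x \right)} = -4 + x$
$F = \frac{289388}{169}$ ($F = - \frac{3183268}{-1859} = \left(-3183268\right) \left(- \frac{1}{1859}\right) = \frac{289388}{169} \approx 1712.4$)
$F - r{\left(1089,-1747 \right)} = \frac{289388}{169} - \left(-4 - 1747\right) = \frac{289388}{169} - -1751 = \frac{289388}{169} + 1751 = \frac{585307}{169}$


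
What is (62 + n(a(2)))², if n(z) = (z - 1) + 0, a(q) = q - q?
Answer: 3721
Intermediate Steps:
a(q) = 0
n(z) = -1 + z (n(z) = (-1 + z) + 0 = -1 + z)
(62 + n(a(2)))² = (62 + (-1 + 0))² = (62 - 1)² = 61² = 3721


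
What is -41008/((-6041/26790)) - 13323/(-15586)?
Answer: 17122927415763/94155026 ≈ 1.8186e+5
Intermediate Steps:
-41008/((-6041/26790)) - 13323/(-15586) = -41008/((-6041*1/26790)) - 13323*(-1/15586) = -41008/(-6041/26790) + 13323/15586 = -41008*(-26790/6041) + 13323/15586 = 1098604320/6041 + 13323/15586 = 17122927415763/94155026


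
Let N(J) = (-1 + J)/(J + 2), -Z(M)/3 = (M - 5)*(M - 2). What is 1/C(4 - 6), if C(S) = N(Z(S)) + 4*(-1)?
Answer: -82/243 ≈ -0.33745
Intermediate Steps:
Z(M) = -3*(-5 + M)*(-2 + M) (Z(M) = -3*(M - 5)*(M - 2) = -3*(-5 + M)*(-2 + M))
N(J) = (-1 + J)/(2 + J)
C(S) = -4 + (-31 - 3*S² + 21*S)/(-28 - 3*S² + 21*S) (C(S) = (-1 + (-30 - 3*S² + 21*S))/(2 + (-30 - 3*S² + 21*S)) + 4*(-1) = (-31 - 3*S² + 21*S)/(-28 - 3*S² + 21*S) - 4 = -4 + (-31 - 3*S² + 21*S)/(-28 - 3*S² + 21*S))
1/C(4 - 6) = 1/(9*(-9 - (4 - 6)² + 7*(4 - 6))/(28 - 21*(4 - 6) + 3*(4 - 6)²)) = 1/(9*(-9 - 1*(-2)² + 7*(-2))/(28 - 21*(-2) + 3*(-2)²)) = 1/(9*(-9 - 1*4 - 14)/(28 + 42 + 3*4)) = 1/(9*(-9 - 4 - 14)/(28 + 42 + 12)) = 1/(9*(-27)/82) = 1/(9*(1/82)*(-27)) = 1/(-243/82) = -82/243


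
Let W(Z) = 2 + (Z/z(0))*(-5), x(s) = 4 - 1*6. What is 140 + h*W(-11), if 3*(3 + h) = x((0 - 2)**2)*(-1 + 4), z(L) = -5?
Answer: 185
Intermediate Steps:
x(s) = -2 (x(s) = 4 - 6 = -2)
W(Z) = 2 + Z (W(Z) = 2 + (Z/(-5))*(-5) = 2 + (Z*(-1/5))*(-5) = 2 - Z/5*(-5) = 2 + Z)
h = -5 (h = -3 + (-2*(-1 + 4))/3 = -3 + (-2*3)/3 = -3 + (1/3)*(-6) = -3 - 2 = -5)
140 + h*W(-11) = 140 - 5*(2 - 11) = 140 - 5*(-9) = 140 + 45 = 185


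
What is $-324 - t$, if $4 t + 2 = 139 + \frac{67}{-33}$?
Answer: $- \frac{23611}{66} \approx -357.74$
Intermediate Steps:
$t = \frac{2227}{66}$ ($t = - \frac{1}{2} + \frac{139 + \frac{67}{-33}}{4} = - \frac{1}{2} + \frac{139 + 67 \left(- \frac{1}{33}\right)}{4} = - \frac{1}{2} + \frac{139 - \frac{67}{33}}{4} = - \frac{1}{2} + \frac{1}{4} \cdot \frac{4520}{33} = - \frac{1}{2} + \frac{1130}{33} = \frac{2227}{66} \approx 33.742$)
$-324 - t = -324 - \frac{2227}{66} = - \frac{23611}{66}$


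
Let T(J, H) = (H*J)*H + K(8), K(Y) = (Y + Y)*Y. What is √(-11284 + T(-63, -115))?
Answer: I*√844331 ≈ 918.88*I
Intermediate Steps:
K(Y) = 2*Y² (K(Y) = (2*Y)*Y = 2*Y²)
T(J, H) = 128 + J*H² (T(J, H) = (H*J)*H + 2*8² = J*H² + 2*64 = J*H² + 128 = 128 + J*H²)
√(-11284 + T(-63, -115)) = √(-11284 + (128 - 63*(-115)²)) = √(-11284 + (128 - 63*13225)) = √(-11284 + (128 - 833175)) = √(-11284 - 833047) = √(-844331) = I*√844331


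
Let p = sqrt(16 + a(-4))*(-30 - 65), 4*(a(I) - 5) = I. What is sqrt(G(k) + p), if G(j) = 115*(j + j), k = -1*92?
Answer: sqrt(-21160 - 190*sqrt(5)) ≈ 146.92*I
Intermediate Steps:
k = -92
a(I) = 5 + I/4
G(j) = 230*j (G(j) = 115*(2*j) = 230*j)
p = -190*sqrt(5) (p = sqrt(16 + (5 + (1/4)*(-4)))*(-30 - 65) = sqrt(16 + (5 - 1))*(-95) = sqrt(16 + 4)*(-95) = sqrt(20)*(-95) = (2*sqrt(5))*(-95) = -190*sqrt(5) ≈ -424.85)
sqrt(G(k) + p) = sqrt(230*(-92) - 190*sqrt(5)) = sqrt(-21160 - 190*sqrt(5))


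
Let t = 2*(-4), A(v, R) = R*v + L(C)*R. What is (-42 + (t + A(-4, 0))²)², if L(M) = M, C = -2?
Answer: 484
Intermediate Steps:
A(v, R) = -2*R + R*v (A(v, R) = R*v - 2*R = -2*R + R*v)
t = -8
(-42 + (t + A(-4, 0))²)² = (-42 + (-8 + 0*(-2 - 4))²)² = (-42 + (-8 + 0*(-6))²)² = (-42 + (-8 + 0)²)² = (-42 + (-8)²)² = (-42 + 64)² = 22² = 484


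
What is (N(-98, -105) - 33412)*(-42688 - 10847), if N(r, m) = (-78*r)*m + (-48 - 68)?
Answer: 44763183180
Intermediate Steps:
N(r, m) = -116 - 78*m*r (N(r, m) = -78*m*r - 116 = -116 - 78*m*r)
(N(-98, -105) - 33412)*(-42688 - 10847) = ((-116 - 78*(-105)*(-98)) - 33412)*(-42688 - 10847) = ((-116 - 802620) - 33412)*(-53535) = (-802736 - 33412)*(-53535) = -836148*(-53535) = 44763183180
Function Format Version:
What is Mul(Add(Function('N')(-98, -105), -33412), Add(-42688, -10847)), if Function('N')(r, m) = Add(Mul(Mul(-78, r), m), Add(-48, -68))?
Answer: 44763183180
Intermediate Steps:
Function('N')(r, m) = Add(-116, Mul(-78, m, r)) (Function('N')(r, m) = Add(Mul(-78, m, r), -116) = Add(-116, Mul(-78, m, r)))
Mul(Add(Function('N')(-98, -105), -33412), Add(-42688, -10847)) = Mul(Add(Add(-116, Mul(-78, -105, -98)), -33412), Add(-42688, -10847)) = Mul(Add(Add(-116, -802620), -33412), -53535) = Mul(Add(-802736, -33412), -53535) = Mul(-836148, -53535) = 44763183180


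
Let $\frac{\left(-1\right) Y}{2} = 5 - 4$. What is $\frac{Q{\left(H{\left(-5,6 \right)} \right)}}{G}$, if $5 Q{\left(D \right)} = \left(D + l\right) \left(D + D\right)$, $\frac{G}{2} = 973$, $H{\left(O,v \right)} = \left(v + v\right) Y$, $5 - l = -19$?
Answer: $0$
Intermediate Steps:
$Y = -2$ ($Y = - 2 \left(5 - 4\right) = \left(-2\right) 1 = -2$)
$l = 24$ ($l = 5 - -19 = 5 + 19 = 24$)
$H{\left(O,v \right)} = - 4 v$ ($H{\left(O,v \right)} = \left(v + v\right) \left(-2\right) = 2 v \left(-2\right) = - 4 v$)
$G = 1946$ ($G = 2 \cdot 973 = 1946$)
$Q{\left(D \right)} = \frac{2 D \left(24 + D\right)}{5}$ ($Q{\left(D \right)} = \frac{\left(D + 24\right) \left(D + D\right)}{5} = \frac{\left(24 + D\right) 2 D}{5} = \frac{2 D \left(24 + D\right)}{5}$)
$\frac{Q{\left(H{\left(-5,6 \right)} \right)}}{G} = \frac{\frac{2}{5} \left(\left(-4\right) 6\right) \left(24 - 24\right)}{1946} = \frac{2}{5} \left(-24\right) \left(24 - 24\right) \frac{1}{1946} = \frac{2}{5} \left(-24\right) 0 \cdot \frac{1}{1946} = 0 \cdot \frac{1}{1946} = 0$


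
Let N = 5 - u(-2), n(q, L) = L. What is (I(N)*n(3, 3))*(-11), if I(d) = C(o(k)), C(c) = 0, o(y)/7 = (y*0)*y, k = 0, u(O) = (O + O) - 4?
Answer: 0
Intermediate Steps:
u(O) = -4 + 2*O (u(O) = 2*O - 4 = -4 + 2*O)
o(y) = 0 (o(y) = 7*((y*0)*y) = 7*(0*y) = 7*0 = 0)
N = 13 (N = 5 - (-4 + 2*(-2)) = 5 - (-4 - 4) = 5 - 1*(-8) = 5 + 8 = 13)
I(d) = 0
(I(N)*n(3, 3))*(-11) = (0*3)*(-11) = 0*(-11) = 0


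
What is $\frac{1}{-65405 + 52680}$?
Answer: $- \frac{1}{12725} \approx -7.8585 \cdot 10^{-5}$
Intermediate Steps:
$\frac{1}{-65405 + 52680} = \frac{1}{-12725} = - \frac{1}{12725}$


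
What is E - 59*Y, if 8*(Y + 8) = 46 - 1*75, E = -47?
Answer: 5111/8 ≈ 638.88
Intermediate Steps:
Y = -93/8 (Y = -8 + (46 - 1*75)/8 = -8 + (46 - 75)/8 = -8 + (1/8)*(-29) = -8 - 29/8 = -93/8 ≈ -11.625)
E - 59*Y = -47 - 59*(-93/8) = -47 + 5487/8 = 5111/8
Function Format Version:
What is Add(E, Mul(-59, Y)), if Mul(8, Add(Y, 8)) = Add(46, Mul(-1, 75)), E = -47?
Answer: Rational(5111, 8) ≈ 638.88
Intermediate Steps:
Y = Rational(-93, 8) (Y = Add(-8, Mul(Rational(1, 8), Add(46, Mul(-1, 75)))) = Add(-8, Mul(Rational(1, 8), Add(46, -75))) = Add(-8, Mul(Rational(1, 8), -29)) = Add(-8, Rational(-29, 8)) = Rational(-93, 8) ≈ -11.625)
Add(E, Mul(-59, Y)) = Add(-47, Mul(-59, Rational(-93, 8))) = Add(-47, Rational(5487, 8)) = Rational(5111, 8)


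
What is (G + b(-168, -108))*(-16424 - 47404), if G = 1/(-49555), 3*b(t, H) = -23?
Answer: 24249703968/49555 ≈ 4.8935e+5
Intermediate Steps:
b(t, H) = -23/3 (b(t, H) = (⅓)*(-23) = -23/3)
G = -1/49555 ≈ -2.0180e-5
(G + b(-168, -108))*(-16424 - 47404) = (-1/49555 - 23/3)*(-16424 - 47404) = -1139768/148665*(-63828) = 24249703968/49555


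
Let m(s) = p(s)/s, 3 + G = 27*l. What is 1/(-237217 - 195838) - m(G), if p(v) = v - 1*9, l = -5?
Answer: -21219741/19920530 ≈ -1.0652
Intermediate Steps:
p(v) = -9 + v (p(v) = v - 9 = -9 + v)
G = -138 (G = -3 + 27*(-5) = -3 - 135 = -138)
m(s) = (-9 + s)/s
1/(-237217 - 195838) - m(G) = 1/(-237217 - 195838) - (-9 - 138)/(-138) = 1/(-433055) - (-1)*(-147)/138 = -1/433055 - 1*49/46 = -1/433055 - 49/46 = -21219741/19920530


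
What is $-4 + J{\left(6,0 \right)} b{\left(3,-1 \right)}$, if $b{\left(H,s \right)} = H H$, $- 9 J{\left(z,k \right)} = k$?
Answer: $-4$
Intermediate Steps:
$J{\left(z,k \right)} = - \frac{k}{9}$
$b{\left(H,s \right)} = H^{2}$
$-4 + J{\left(6,0 \right)} b{\left(3,-1 \right)} = -4 + \left(- \frac{1}{9}\right) 0 \cdot 3^{2} = -4 + 0 \cdot 9 = -4 + 0 = -4$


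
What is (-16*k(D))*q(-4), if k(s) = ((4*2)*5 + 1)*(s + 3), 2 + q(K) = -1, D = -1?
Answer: 3936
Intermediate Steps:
q(K) = -3 (q(K) = -2 - 1 = -3)
k(s) = 123 + 41*s (k(s) = (8*5 + 1)*(3 + s) = (40 + 1)*(3 + s) = 41*(3 + s) = 123 + 41*s)
(-16*k(D))*q(-4) = -16*(123 + 41*(-1))*(-3) = -16*(123 - 41)*(-3) = -16*82*(-3) = -1312*(-3) = 3936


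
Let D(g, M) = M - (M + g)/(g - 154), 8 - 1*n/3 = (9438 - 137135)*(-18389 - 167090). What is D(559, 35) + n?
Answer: -1065830032972/15 ≈ -7.1055e+10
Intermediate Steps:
n = -71055335565 (n = 24 - 3*(9438 - 137135)*(-18389 - 167090) = 24 - (-383091)*(-185479) = 24 - 3*23685111863 = 24 - 71055335589 = -71055335565)
D(g, M) = M - (M + g)/(-154 + g)
D(559, 35) + n = (-1*559 - 155*35 + 35*559)/(-154 + 559) - 71055335565 = (-559 - 5425 + 19565)/405 - 71055335565 = (1/405)*13581 - 71055335565 = 503/15 - 71055335565 = -1065830032972/15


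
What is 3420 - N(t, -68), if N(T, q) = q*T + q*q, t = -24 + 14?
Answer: -1884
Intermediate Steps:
t = -10
N(T, q) = q**2 + T*q (N(T, q) = T*q + q**2 = q**2 + T*q)
3420 - N(t, -68) = 3420 - (-68)*(-10 - 68) = 3420 - (-68)*(-78) = 3420 - 1*5304 = 3420 - 5304 = -1884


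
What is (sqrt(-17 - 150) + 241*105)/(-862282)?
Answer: -25305/862282 - I*sqrt(167)/862282 ≈ -0.029347 - 1.4987e-5*I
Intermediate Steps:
(sqrt(-17 - 150) + 241*105)/(-862282) = (sqrt(-167) + 25305)*(-1/862282) = (I*sqrt(167) + 25305)*(-1/862282) = (25305 + I*sqrt(167))*(-1/862282) = -25305/862282 - I*sqrt(167)/862282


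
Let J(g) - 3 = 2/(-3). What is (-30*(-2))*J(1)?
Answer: 140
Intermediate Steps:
J(g) = 7/3 (J(g) = 3 + 2/(-3) = 3 + 2*(-1/3) = 3 - 2/3 = 7/3)
(-30*(-2))*J(1) = -30*(-2)*(7/3) = 60*(7/3) = 140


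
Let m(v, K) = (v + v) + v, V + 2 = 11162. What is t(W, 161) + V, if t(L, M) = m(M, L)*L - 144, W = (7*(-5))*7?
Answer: -107319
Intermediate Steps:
V = 11160 (V = -2 + 11162 = 11160)
m(v, K) = 3*v (m(v, K) = 2*v + v = 3*v)
W = -245 (W = -35*7 = -245)
t(L, M) = -144 + 3*L*M (t(L, M) = (3*M)*L - 144 = 3*L*M - 144 = -144 + 3*L*M)
t(W, 161) + V = (-144 + 3*(-245)*161) + 11160 = (-144 - 118335) + 11160 = -118479 + 11160 = -107319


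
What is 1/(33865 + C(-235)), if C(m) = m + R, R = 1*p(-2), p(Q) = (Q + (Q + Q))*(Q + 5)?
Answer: 1/33612 ≈ 2.9751e-5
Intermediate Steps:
p(Q) = 3*Q*(5 + Q) (p(Q) = (Q + 2*Q)*(5 + Q) = (3*Q)*(5 + Q) = 3*Q*(5 + Q))
R = -18 (R = 1*(3*(-2)*(5 - 2)) = 1*(3*(-2)*3) = 1*(-18) = -18)
C(m) = -18 + m (C(m) = m - 18 = -18 + m)
1/(33865 + C(-235)) = 1/(33865 + (-18 - 235)) = 1/(33865 - 253) = 1/33612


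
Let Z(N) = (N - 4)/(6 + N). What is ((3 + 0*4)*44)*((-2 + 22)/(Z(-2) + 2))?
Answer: 5280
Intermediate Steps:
Z(N) = (-4 + N)/(6 + N)
((3 + 0*4)*44)*((-2 + 22)/(Z(-2) + 2)) = ((3 + 0*4)*44)*((-2 + 22)/((-4 - 2)/(6 - 2) + 2)) = ((3 + 0)*44)*(20/(-6/4 + 2)) = (3*44)*(20/((¼)*(-6) + 2)) = 132*(20/(-3/2 + 2)) = 132*(20/(½)) = 132*(20*2) = 132*40 = 5280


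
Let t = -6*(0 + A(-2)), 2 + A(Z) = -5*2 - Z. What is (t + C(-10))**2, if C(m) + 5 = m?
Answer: 2025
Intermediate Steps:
C(m) = -5 + m
A(Z) = -12 - Z (A(Z) = -2 + (-5*2 - Z) = -2 + (-10 - Z) = -12 - Z)
t = 60 (t = -6*(0 + (-12 - 1*(-2))) = -6*(0 + (-12 + 2)) = -6*(0 - 10) = -6*(-10) = 60)
(t + C(-10))**2 = (60 + (-5 - 10))**2 = (60 - 15)**2 = 45**2 = 2025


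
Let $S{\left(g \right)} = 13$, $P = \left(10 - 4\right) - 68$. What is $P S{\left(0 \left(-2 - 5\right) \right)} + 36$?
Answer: $-770$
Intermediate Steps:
$P = -62$ ($P = 6 - 68 = -62$)
$P S{\left(0 \left(-2 - 5\right) \right)} + 36 = \left(-62\right) 13 + 36 = -806 + 36 = -770$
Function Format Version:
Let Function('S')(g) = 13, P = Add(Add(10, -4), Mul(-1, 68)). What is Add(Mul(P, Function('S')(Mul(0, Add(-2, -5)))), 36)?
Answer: -770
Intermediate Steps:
P = -62 (P = Add(6, -68) = -62)
Add(Mul(P, Function('S')(Mul(0, Add(-2, -5)))), 36) = Add(Mul(-62, 13), 36) = Add(-806, 36) = -770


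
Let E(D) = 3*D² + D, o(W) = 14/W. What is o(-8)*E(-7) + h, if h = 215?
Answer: -30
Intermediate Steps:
E(D) = D + 3*D²
o(-8)*E(-7) + h = (14/(-8))*(-7*(1 + 3*(-7))) + 215 = (14*(-⅛))*(-7*(1 - 21)) + 215 = -(-49)*(-20)/4 + 215 = -7/4*140 + 215 = -245 + 215 = -30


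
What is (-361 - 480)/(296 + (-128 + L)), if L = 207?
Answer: -841/375 ≈ -2.2427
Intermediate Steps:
(-361 - 480)/(296 + (-128 + L)) = (-361 - 480)/(296 + (-128 + 207)) = -841/(296 + 79) = -841/375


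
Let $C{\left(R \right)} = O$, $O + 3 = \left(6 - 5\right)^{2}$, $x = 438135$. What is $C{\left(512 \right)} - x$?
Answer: $-438137$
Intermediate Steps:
$O = -2$ ($O = -3 + \left(6 - 5\right)^{2} = -3 + 1^{2} = -3 + 1 = -2$)
$C{\left(R \right)} = -2$
$C{\left(512 \right)} - x = -2 - 438135 = -438137$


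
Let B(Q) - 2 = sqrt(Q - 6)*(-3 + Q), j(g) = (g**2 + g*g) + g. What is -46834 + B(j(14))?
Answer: -38772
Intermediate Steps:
j(g) = g + 2*g**2 (j(g) = (g**2 + g**2) + g = 2*g**2 + g = g + 2*g**2)
B(Q) = 2 + sqrt(-6 + Q)*(-3 + Q) (B(Q) = 2 + sqrt(Q - 6)*(-3 + Q) = 2 + sqrt(-6 + Q)*(-3 + Q))
-46834 + B(j(14)) = -46834 + (2 - 3*sqrt(-6 + 14*(1 + 2*14)) + (14*(1 + 2*14))*sqrt(-6 + 14*(1 + 2*14))) = -46834 + (2 - 3*sqrt(-6 + 14*(1 + 28)) + (14*(1 + 28))*sqrt(-6 + 14*(1 + 28))) = -46834 + (2 - 3*sqrt(-6 + 14*29) + (14*29)*sqrt(-6 + 14*29)) = -46834 + (2 - 3*sqrt(-6 + 406) + 406*sqrt(-6 + 406)) = -46834 + (2 - 3*sqrt(400) + 406*sqrt(400)) = -46834 + (2 - 3*20 + 406*20) = -46834 + (2 - 60 + 8120) = -46834 + 8062 = -38772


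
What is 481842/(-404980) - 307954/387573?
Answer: -155732080193/78479656770 ≈ -1.9844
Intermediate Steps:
481842/(-404980) - 307954/387573 = 481842*(-1/404980) - 307954*1/387573 = -240921/202490 - 307954/387573 = -155732080193/78479656770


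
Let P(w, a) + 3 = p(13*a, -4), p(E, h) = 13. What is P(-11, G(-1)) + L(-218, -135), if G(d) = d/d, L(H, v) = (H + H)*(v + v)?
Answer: 117730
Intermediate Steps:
L(H, v) = 4*H*v (L(H, v) = (2*H)*(2*v) = 4*H*v)
G(d) = 1
P(w, a) = 10 (P(w, a) = -3 + 13 = 10)
P(-11, G(-1)) + L(-218, -135) = 10 + 4*(-218)*(-135) = 10 + 117720 = 117730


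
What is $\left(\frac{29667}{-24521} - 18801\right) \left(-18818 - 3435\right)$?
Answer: $\frac{47279830092}{113} \approx 4.1841 \cdot 10^{8}$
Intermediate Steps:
$\left(\frac{29667}{-24521} - 18801\right) \left(-18818 - 3435\right) = \left(29667 \left(- \frac{1}{24521}\right) - 18801\right) \left(-22253\right) = \left(- \frac{957}{791} - 18801\right) \left(-22253\right) = \left(- \frac{14872548}{791}\right) \left(-22253\right) = \frac{47279830092}{113}$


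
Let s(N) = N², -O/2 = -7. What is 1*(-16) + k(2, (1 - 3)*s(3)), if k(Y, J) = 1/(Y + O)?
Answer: -255/16 ≈ -15.938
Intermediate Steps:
O = 14 (O = -2*(-7) = 14)
k(Y, J) = 1/(14 + Y) (k(Y, J) = 1/(Y + 14) = 1/(14 + Y))
1*(-16) + k(2, (1 - 3)*s(3)) = 1*(-16) + 1/(14 + 2) = -16 + 1/16 = -255/16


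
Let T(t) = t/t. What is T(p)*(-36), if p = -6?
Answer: -36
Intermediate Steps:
T(t) = 1
T(p)*(-36) = 1*(-36) = -36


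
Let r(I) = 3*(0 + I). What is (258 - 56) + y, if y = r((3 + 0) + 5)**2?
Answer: 778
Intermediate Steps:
r(I) = 3*I
y = 576 (y = (3*((3 + 0) + 5))**2 = (3*(3 + 5))**2 = (3*8)**2 = 24**2 = 576)
(258 - 56) + y = (258 - 56) + 576 = 202 + 576 = 778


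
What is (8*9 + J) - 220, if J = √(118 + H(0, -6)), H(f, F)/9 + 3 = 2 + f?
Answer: -148 + √109 ≈ -137.56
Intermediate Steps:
H(f, F) = -9 + 9*f (H(f, F) = -27 + 9*(2 + f) = -27 + (18 + 9*f) = -9 + 9*f)
J = √109 (J = √(118 + (-9 + 9*0)) = √(118 + (-9 + 0)) = √(118 - 9) = √109 ≈ 10.440)
(8*9 + J) - 220 = (8*9 + √109) - 220 = (72 + √109) - 220 = -148 + √109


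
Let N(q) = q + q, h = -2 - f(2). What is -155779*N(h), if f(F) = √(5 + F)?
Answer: 623116 + 311558*√7 ≈ 1.4474e+6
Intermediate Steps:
h = -2 - √7 (h = -2 - √(5 + 2) = -2 - √7 ≈ -4.6458)
N(q) = 2*q
-155779*N(h) = -311558*(-2 - √7) = -155779*(-4 - 2*√7) = 623116 + 311558*√7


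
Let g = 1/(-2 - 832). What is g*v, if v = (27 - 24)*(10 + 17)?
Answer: -27/278 ≈ -0.097122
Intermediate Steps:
g = -1/834 (g = 1/(-834) = -1/834 ≈ -0.0011990)
v = 81 (v = 3*27 = 81)
g*v = -1/834*81 = -27/278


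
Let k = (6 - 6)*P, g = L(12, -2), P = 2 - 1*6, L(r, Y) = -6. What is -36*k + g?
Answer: -6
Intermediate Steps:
P = -4 (P = 2 - 6 = -4)
g = -6
k = 0 (k = (6 - 6)*(-4) = 0*(-4) = 0)
-36*k + g = -36*0 - 6 = 0 - 6 = -6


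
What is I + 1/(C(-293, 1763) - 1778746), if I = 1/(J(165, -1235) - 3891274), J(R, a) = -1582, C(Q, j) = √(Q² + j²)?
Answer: -5044168088537/6158369997328385144 - √3194018/3163934138498 ≈ -8.1964e-7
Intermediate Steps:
I = -1/3892856 (I = 1/(-1582 - 3891274) = 1/(-3892856) = -1/3892856 ≈ -2.5688e-7)
I + 1/(C(-293, 1763) - 1778746) = -1/3892856 + 1/(√((-293)² + 1763²) - 1778746) = -1/3892856 + 1/(√(85849 + 3108169) - 1778746) = -1/3892856 + 1/(√3194018 - 1778746) = -1/3892856 + 1/(-1778746 + √3194018)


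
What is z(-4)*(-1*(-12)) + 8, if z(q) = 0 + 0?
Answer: 8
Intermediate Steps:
z(q) = 0
z(-4)*(-1*(-12)) + 8 = 0*(-1*(-12)) + 8 = 0*12 + 8 = 0 + 8 = 8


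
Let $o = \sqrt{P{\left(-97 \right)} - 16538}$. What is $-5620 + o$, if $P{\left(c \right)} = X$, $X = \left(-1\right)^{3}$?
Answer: $-5620 + i \sqrt{16539} \approx -5620.0 + 128.6 i$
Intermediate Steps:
$X = -1$
$P{\left(c \right)} = -1$
$o = i \sqrt{16539}$ ($o = \sqrt{-1 - 16538} = \sqrt{-16539} = i \sqrt{16539} \approx 128.6 i$)
$-5620 + o = -5620 + i \sqrt{16539}$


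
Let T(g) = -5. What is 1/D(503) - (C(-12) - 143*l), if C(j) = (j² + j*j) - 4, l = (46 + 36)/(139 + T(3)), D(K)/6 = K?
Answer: -39731903/202206 ≈ -196.49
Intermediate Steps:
D(K) = 6*K
l = 41/67 (l = (46 + 36)/(139 - 5) = 82/134 = 82*(1/134) = 41/67 ≈ 0.61194)
C(j) = -4 + 2*j² (C(j) = (j² + j²) - 4 = 2*j² - 4 = -4 + 2*j²)
1/D(503) - (C(-12) - 143*l) = 1/(6*503) - ((-4 + 2*(-12)²) - 143*41/67) = 1/3018 - ((-4 + 2*144) - 5863/67) = 1/3018 - ((-4 + 288) - 5863/67) = 1/3018 - (284 - 5863/67) = 1/3018 - 1*13165/67 = 1/3018 - 13165/67 = -39731903/202206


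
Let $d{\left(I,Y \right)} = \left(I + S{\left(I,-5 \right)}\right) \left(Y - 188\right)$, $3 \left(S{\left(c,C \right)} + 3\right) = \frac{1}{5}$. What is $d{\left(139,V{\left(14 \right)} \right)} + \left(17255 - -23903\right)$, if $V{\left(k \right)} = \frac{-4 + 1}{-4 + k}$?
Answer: $\frac{2330497}{150} \approx 15537.0$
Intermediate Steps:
$S{\left(c,C \right)} = - \frac{44}{15}$ ($S{\left(c,C \right)} = -3 + \frac{1}{3 \cdot 5} = -3 + \frac{1}{3} \cdot \frac{1}{5} = -3 + \frac{1}{15} = - \frac{44}{15}$)
$V{\left(k \right)} = - \frac{3}{-4 + k}$
$d{\left(I,Y \right)} = \left(-188 + Y\right) \left(- \frac{44}{15} + I\right)$ ($d{\left(I,Y \right)} = \left(I - \frac{44}{15}\right) \left(Y - 188\right) = \left(- \frac{44}{15} + I\right) \left(-188 + Y\right) = \left(-188 + Y\right) \left(- \frac{44}{15} + I\right)$)
$d{\left(139,V{\left(14 \right)} \right)} + \left(17255 - -23903\right) = \left(\frac{8272}{15} - 26132 - \frac{44 \left(- \frac{3}{-4 + 14}\right)}{15} + 139 \left(- \frac{3}{-4 + 14}\right)\right) + \left(17255 - -23903\right) = \left(\frac{8272}{15} - 26132 - \frac{44 \left(- \frac{3}{10}\right)}{15} + 139 \left(- \frac{3}{10}\right)\right) + \left(17255 + 23903\right) = \left(\frac{8272}{15} - 26132 - \frac{44 \left(\left(-3\right) \frac{1}{10}\right)}{15} + 139 \left(\left(-3\right) \frac{1}{10}\right)\right) + 41158 = \left(\frac{8272}{15} - 26132 - - \frac{22}{25} + 139 \left(- \frac{3}{10}\right)\right) + 41158 = \left(\frac{8272}{15} - 26132 + \frac{22}{25} - \frac{417}{10}\right) + 41158 = - \frac{3843203}{150} + 41158 = \frac{2330497}{150}$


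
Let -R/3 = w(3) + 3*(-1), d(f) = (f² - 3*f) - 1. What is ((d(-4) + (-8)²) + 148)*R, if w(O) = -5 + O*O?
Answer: -717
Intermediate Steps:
w(O) = -5 + O²
d(f) = -1 + f² - 3*f
R = -3 (R = -3*((-5 + 3²) + 3*(-1)) = -3*((-5 + 9) - 3) = -3*(4 - 3) = -3*1 = -3)
((d(-4) + (-8)²) + 148)*R = (((-1 + (-4)² - 3*(-4)) + (-8)²) + 148)*(-3) = (((-1 + 16 + 12) + 64) + 148)*(-3) = ((27 + 64) + 148)*(-3) = (91 + 148)*(-3) = 239*(-3) = -717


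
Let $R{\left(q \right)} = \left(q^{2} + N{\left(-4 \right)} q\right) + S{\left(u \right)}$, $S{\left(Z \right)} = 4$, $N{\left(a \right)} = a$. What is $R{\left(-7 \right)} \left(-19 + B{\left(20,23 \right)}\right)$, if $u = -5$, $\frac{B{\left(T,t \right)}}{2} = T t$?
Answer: $72981$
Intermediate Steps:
$B{\left(T,t \right)} = 2 T t$
$R{\left(q \right)} = 4 + q^{2} - 4 q$ ($R{\left(q \right)} = \left(q^{2} - 4 q\right) + 4 = 4 + q^{2} - 4 q$)
$R{\left(-7 \right)} \left(-19 + B{\left(20,23 \right)}\right) = \left(4 + \left(-7\right)^{2} - -28\right) \left(-19 + 2 \cdot 20 \cdot 23\right) = \left(4 + 49 + 28\right) \left(-19 + 920\right) = 81 \cdot 901 = 72981$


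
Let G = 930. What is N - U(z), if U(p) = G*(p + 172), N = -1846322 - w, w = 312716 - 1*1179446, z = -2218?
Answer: 923188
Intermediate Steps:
w = -866730 (w = 312716 - 1179446 = -866730)
N = -979592 (N = -1846322 - 1*(-866730) = -1846322 + 866730 = -979592)
U(p) = 159960 + 930*p (U(p) = 930*(p + 172) = 930*(172 + p) = 159960 + 930*p)
N - U(z) = -979592 - (159960 + 930*(-2218)) = -979592 - (159960 - 2062740) = -979592 - 1*(-1902780) = -979592 + 1902780 = 923188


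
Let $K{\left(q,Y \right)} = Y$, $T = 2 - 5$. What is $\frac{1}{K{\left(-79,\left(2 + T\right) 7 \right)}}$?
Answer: $- \frac{1}{7} \approx -0.14286$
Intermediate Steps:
$T = -3$ ($T = 2 - 5 = -3$)
$\frac{1}{K{\left(-79,\left(2 + T\right) 7 \right)}} = \frac{1}{\left(2 - 3\right) 7} = \frac{1}{\left(-1\right) 7} = \frac{1}{-7} = - \frac{1}{7}$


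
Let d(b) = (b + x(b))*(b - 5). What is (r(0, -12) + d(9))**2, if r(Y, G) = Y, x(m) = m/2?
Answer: 2916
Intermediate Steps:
x(m) = m/2 (x(m) = m*(1/2) = m/2)
d(b) = 3*b*(-5 + b)/2 (d(b) = (b + b/2)*(b - 5) = (3*b/2)*(-5 + b) = 3*b*(-5 + b)/2)
(r(0, -12) + d(9))**2 = (0 + (3/2)*9*(-5 + 9))**2 = (0 + (3/2)*9*4)**2 = (0 + 54)**2 = 54**2 = 2916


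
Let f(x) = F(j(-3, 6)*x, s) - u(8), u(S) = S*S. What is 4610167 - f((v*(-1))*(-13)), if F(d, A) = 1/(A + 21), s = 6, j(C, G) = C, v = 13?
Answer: 124476236/27 ≈ 4.6102e+6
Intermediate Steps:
u(S) = S²
F(d, A) = 1/(21 + A)
f(x) = -1727/27 (f(x) = 1/(21 + 6) - 1*8² = 1/27 - 1*64 = 1/27 - 64 = -1727/27)
4610167 - f((v*(-1))*(-13)) = 4610167 - 1*(-1727/27) = 4610167 + 1727/27 = 124476236/27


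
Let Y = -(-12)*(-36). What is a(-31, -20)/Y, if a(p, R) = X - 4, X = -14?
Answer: 1/24 ≈ 0.041667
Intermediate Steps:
a(p, R) = -18 (a(p, R) = -14 - 4 = -18)
Y = -432 (Y = -1*432 = -432)
a(-31, -20)/Y = -18/(-432) = -18*(-1/432) = 1/24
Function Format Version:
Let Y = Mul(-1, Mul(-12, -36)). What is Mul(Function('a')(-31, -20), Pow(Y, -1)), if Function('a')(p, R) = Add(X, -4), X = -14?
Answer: Rational(1, 24) ≈ 0.041667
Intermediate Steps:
Function('a')(p, R) = -18 (Function('a')(p, R) = Add(-14, -4) = -18)
Y = -432 (Y = Mul(-1, 432) = -432)
Mul(Function('a')(-31, -20), Pow(Y, -1)) = Mul(-18, Pow(-432, -1)) = Mul(-18, Rational(-1, 432)) = Rational(1, 24)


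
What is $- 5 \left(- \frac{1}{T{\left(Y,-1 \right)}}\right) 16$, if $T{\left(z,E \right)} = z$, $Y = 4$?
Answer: $20$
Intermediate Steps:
$- 5 \left(- \frac{1}{T{\left(Y,-1 \right)}}\right) 16 = - 5 \left(- \frac{1}{4}\right) 16 = - 5 \left(\left(-1\right) \frac{1}{4}\right) 16 = \left(-5\right) \left(- \frac{1}{4}\right) 16 = \frac{5}{4} \cdot 16 = 20$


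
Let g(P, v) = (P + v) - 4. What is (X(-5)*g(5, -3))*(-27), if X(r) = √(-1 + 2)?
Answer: 54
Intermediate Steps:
g(P, v) = -4 + P + v
X(r) = 1 (X(r) = √1 = 1)
(X(-5)*g(5, -3))*(-27) = (1*(-4 + 5 - 3))*(-27) = (1*(-2))*(-27) = -2*(-27) = 54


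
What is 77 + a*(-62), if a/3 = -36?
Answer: 6773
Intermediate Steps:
a = -108 (a = 3*(-36) = -108)
77 + a*(-62) = 77 - 108*(-62) = 77 + 6696 = 6773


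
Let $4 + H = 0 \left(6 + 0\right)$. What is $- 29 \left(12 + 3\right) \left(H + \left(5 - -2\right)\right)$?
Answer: $-1305$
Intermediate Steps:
$H = -4$ ($H = -4 + 0 \left(6 + 0\right) = -4 + 0 \cdot 6 = -4 + 0 = -4$)
$- 29 \left(12 + 3\right) \left(H + \left(5 - -2\right)\right) = - 29 \left(12 + 3\right) \left(-4 + \left(5 - -2\right)\right) = - 29 \cdot 15 \left(-4 + \left(5 + 2\right)\right) = - 29 \cdot 15 \left(-4 + 7\right) = - 29 \cdot 15 \cdot 3 = \left(-29\right) 45 = -1305$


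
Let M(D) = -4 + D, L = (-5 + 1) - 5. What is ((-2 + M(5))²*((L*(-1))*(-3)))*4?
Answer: -108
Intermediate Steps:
L = -9 (L = -4 - 5 = -9)
((-2 + M(5))²*((L*(-1))*(-3)))*4 = ((-2 + (-4 + 5))²*(-9*(-1)*(-3)))*4 = ((-2 + 1)²*(9*(-3)))*4 = ((-1)²*(-27))*4 = (1*(-27))*4 = -27*4 = -108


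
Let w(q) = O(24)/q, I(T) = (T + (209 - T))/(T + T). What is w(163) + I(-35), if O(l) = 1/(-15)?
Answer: -20443/6846 ≈ -2.9861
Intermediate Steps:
O(l) = -1/15
I(T) = 209/(2*T) (I(T) = 209/((2*T)) = 209*(1/(2*T)) = 209/(2*T))
w(q) = -1/(15*q)
w(163) + I(-35) = -1/15/163 + (209/2)/(-35) = -1/15*1/163 + (209/2)*(-1/35) = -1/2445 - 209/70 = -20443/6846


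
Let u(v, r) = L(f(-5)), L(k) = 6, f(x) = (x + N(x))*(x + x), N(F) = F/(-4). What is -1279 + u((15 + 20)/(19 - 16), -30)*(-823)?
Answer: -6217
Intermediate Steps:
N(F) = -F/4 (N(F) = F*(-¼) = -F/4)
f(x) = 3*x²/2 (f(x) = (x - x/4)*(x + x) = (3*x/4)*(2*x) = 3*x²/2)
u(v, r) = 6
-1279 + u((15 + 20)/(19 - 16), -30)*(-823) = -1279 + 6*(-823) = -1279 - 4938 = -6217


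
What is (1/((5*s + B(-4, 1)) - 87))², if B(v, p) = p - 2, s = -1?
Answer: 1/8649 ≈ 0.00011562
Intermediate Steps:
B(v, p) = -2 + p
(1/((5*s + B(-4, 1)) - 87))² = (1/((5*(-1) + (-2 + 1)) - 87))² = (1/((-5 - 1) - 87))² = (1/(-6 - 87))² = (1/(-93))² = (-1/93)² = 1/8649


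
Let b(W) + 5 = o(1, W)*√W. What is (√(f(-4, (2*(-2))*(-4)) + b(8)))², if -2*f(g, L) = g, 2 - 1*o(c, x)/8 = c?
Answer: -3 + 16*√2 ≈ 19.627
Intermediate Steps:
o(c, x) = 16 - 8*c
f(g, L) = -g/2
b(W) = -5 + 8*√W (b(W) = -5 + (16 - 8*1)*√W = -5 + (16 - 8)*√W = -5 + 8*√W)
(√(f(-4, (2*(-2))*(-4)) + b(8)))² = (√(-½*(-4) + (-5 + 8*√8)))² = (√(2 + (-5 + 8*(2*√2))))² = (√(2 + (-5 + 16*√2)))² = (√(-3 + 16*√2))² = -3 + 16*√2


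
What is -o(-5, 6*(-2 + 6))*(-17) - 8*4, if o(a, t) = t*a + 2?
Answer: -2038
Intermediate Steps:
o(a, t) = 2 + a*t (o(a, t) = a*t + 2 = 2 + a*t)
-o(-5, 6*(-2 + 6))*(-17) - 8*4 = -(2 - 30*(-2 + 6))*(-17) - 8*4 = -(2 - 30*4)*(-17) - 32 = -(2 - 5*24)*(-17) - 32 = -(2 - 120)*(-17) - 32 = -1*(-118)*(-17) - 32 = 118*(-17) - 32 = -2006 - 32 = -2038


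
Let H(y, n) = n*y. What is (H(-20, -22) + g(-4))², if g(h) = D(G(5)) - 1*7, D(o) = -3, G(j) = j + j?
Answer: 184900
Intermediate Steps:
G(j) = 2*j
g(h) = -10 (g(h) = -3 - 1*7 = -3 - 7 = -10)
(H(-20, -22) + g(-4))² = (-22*(-20) - 10)² = (440 - 10)² = 430² = 184900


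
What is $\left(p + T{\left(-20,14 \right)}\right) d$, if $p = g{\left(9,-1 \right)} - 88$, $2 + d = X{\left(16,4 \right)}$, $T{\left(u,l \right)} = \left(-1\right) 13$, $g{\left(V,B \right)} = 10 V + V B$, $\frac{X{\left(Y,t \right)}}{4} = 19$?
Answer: $-1480$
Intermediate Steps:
$X{\left(Y,t \right)} = 76$ ($X{\left(Y,t \right)} = 4 \cdot 19 = 76$)
$g{\left(V,B \right)} = 10 V + B V$
$T{\left(u,l \right)} = -13$
$d = 74$ ($d = -2 + 76 = 74$)
$p = -7$ ($p = 9 \left(10 - 1\right) - 88 = 9 \cdot 9 - 88 = 81 - 88 = -7$)
$\left(p + T{\left(-20,14 \right)}\right) d = \left(-7 - 13\right) 74 = \left(-20\right) 74 = -1480$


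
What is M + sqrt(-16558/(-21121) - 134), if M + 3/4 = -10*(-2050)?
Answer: 81997/4 + 2*I*sqrt(14856807094)/21121 ≈ 20499.0 + 11.542*I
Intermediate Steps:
M = 81997/4 (M = -3/4 - 10*(-2050) = -3/4 + 20500 = 81997/4 ≈ 20499.)
M + sqrt(-16558/(-21121) - 134) = 81997/4 + sqrt(-16558/(-21121) - 134) = 81997/4 + sqrt(-16558*(-1/21121) - 134) = 81997/4 + sqrt(16558/21121 - 134) = 81997/4 + sqrt(-2813656/21121) = 81997/4 + 2*I*sqrt(14856807094)/21121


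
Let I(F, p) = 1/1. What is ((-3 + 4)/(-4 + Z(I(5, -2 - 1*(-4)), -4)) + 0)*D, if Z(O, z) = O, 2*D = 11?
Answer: -11/6 ≈ -1.8333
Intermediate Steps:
D = 11/2 (D = (½)*11 = 11/2 ≈ 5.5000)
I(F, p) = 1
((-3 + 4)/(-4 + Z(I(5, -2 - 1*(-4)), -4)) + 0)*D = ((-3 + 4)/(-4 + 1) + 0)*(11/2) = (1/(-3) + 0)*(11/2) = (1*(-⅓) + 0)*(11/2) = (-⅓ + 0)*(11/2) = -⅓*11/2 = -11/6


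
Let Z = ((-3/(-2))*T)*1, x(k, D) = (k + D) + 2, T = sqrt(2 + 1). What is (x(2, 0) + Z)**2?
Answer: 91/4 + 12*sqrt(3) ≈ 43.535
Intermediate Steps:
T = sqrt(3) ≈ 1.7320
x(k, D) = 2 + D + k (x(k, D) = (D + k) + 2 = 2 + D + k)
Z = 3*sqrt(3)/2 (Z = ((-3/(-2))*sqrt(3))*1 = ((-3*(-1/2))*sqrt(3))*1 = (3*sqrt(3)/2)*1 = 3*sqrt(3)/2 ≈ 2.5981)
(x(2, 0) + Z)**2 = ((2 + 0 + 2) + 3*sqrt(3)/2)**2 = (4 + 3*sqrt(3)/2)**2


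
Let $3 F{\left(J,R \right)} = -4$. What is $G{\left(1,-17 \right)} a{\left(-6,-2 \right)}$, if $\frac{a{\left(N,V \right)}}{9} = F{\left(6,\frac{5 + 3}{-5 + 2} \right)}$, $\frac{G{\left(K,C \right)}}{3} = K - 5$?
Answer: $144$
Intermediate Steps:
$G{\left(K,C \right)} = -15 + 3 K$ ($G{\left(K,C \right)} = 3 \left(K - 5\right) = 3 \left(-5 + K\right) = -15 + 3 K$)
$F{\left(J,R \right)} = - \frac{4}{3}$ ($F{\left(J,R \right)} = \frac{1}{3} \left(-4\right) = - \frac{4}{3}$)
$a{\left(N,V \right)} = -12$ ($a{\left(N,V \right)} = 9 \left(- \frac{4}{3}\right) = -12$)
$G{\left(1,-17 \right)} a{\left(-6,-2 \right)} = \left(-15 + 3 \cdot 1\right) \left(-12\right) = \left(-15 + 3\right) \left(-12\right) = \left(-12\right) \left(-12\right) = 144$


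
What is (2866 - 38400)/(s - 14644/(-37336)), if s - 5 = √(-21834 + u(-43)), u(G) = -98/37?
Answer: -32508398654628/3709775187647 + 6191696877808*I*√7473593/70485728565293 ≈ -8.7629 + 240.14*I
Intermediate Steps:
u(G) = -98/37 (u(G) = -98*1/37 = -98/37)
s = 5 + 2*I*√7473593/37 (s = 5 + √(-21834 - 98/37) = 5 + √(-807956/37) = 5 + 2*I*√7473593/37 ≈ 5.0 + 147.77*I)
(2866 - 38400)/(s - 14644/(-37336)) = (2866 - 38400)/((5 + 2*I*√7473593/37) - 14644/(-37336)) = -35534/((5 + 2*I*√7473593/37) - 14644*(-1/37336)) = -35534/((5 + 2*I*√7473593/37) + 3661/9334) = -35534/(50331/9334 + 2*I*√7473593/37)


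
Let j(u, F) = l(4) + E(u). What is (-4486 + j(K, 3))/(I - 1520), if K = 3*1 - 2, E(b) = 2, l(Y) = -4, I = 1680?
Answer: -561/20 ≈ -28.050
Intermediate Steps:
K = 1 (K = 3 - 2 = 1)
j(u, F) = -2 (j(u, F) = -4 + 2 = -2)
(-4486 + j(K, 3))/(I - 1520) = (-4486 - 2)/(1680 - 1520) = -4488/160 = -4488*1/160 = -561/20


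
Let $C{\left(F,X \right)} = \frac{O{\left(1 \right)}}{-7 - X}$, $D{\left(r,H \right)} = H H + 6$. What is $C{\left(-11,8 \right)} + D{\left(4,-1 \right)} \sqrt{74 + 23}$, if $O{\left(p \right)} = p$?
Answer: $- \frac{1}{15} + 7 \sqrt{97} \approx 68.875$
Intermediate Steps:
$D{\left(r,H \right)} = 6 + H^{2}$ ($D{\left(r,H \right)} = H^{2} + 6 = 6 + H^{2}$)
$C{\left(F,X \right)} = \frac{1}{-7 - X}$ ($C{\left(F,X \right)} = 1 \frac{1}{-7 - X} = \frac{1}{-7 - X}$)
$C{\left(-11,8 \right)} + D{\left(4,-1 \right)} \sqrt{74 + 23} = - \frac{1}{7 + 8} + \left(6 + \left(-1\right)^{2}\right) \sqrt{74 + 23} = - \frac{1}{15} + \left(6 + 1\right) \sqrt{97} = \left(-1\right) \frac{1}{15} + 7 \sqrt{97} = - \frac{1}{15} + 7 \sqrt{97}$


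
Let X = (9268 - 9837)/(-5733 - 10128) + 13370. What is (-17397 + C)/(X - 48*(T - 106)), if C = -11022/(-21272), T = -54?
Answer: -37148666679/44950511996 ≈ -0.82644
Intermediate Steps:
C = 5511/10636 (C = -11022*(-1/21272) = 5511/10636 ≈ 0.51815)
X = 212062139/15861 (X = -569/(-15861) + 13370 = -569*(-1/15861) + 13370 = 569/15861 + 13370 = 212062139/15861 ≈ 13370.)
(-17397 + C)/(X - 48*(T - 106)) = (-17397 + 5511/10636)/(212062139/15861 - 48*(-54 - 106)) = -185028981/(10636*(212062139/15861 - 48*(-160))) = -185028981/(10636*(212062139/15861 + 7680)) = -185028981/(10636*333874619/15861) = -185028981/10636*15861/333874619 = -37148666679/44950511996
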